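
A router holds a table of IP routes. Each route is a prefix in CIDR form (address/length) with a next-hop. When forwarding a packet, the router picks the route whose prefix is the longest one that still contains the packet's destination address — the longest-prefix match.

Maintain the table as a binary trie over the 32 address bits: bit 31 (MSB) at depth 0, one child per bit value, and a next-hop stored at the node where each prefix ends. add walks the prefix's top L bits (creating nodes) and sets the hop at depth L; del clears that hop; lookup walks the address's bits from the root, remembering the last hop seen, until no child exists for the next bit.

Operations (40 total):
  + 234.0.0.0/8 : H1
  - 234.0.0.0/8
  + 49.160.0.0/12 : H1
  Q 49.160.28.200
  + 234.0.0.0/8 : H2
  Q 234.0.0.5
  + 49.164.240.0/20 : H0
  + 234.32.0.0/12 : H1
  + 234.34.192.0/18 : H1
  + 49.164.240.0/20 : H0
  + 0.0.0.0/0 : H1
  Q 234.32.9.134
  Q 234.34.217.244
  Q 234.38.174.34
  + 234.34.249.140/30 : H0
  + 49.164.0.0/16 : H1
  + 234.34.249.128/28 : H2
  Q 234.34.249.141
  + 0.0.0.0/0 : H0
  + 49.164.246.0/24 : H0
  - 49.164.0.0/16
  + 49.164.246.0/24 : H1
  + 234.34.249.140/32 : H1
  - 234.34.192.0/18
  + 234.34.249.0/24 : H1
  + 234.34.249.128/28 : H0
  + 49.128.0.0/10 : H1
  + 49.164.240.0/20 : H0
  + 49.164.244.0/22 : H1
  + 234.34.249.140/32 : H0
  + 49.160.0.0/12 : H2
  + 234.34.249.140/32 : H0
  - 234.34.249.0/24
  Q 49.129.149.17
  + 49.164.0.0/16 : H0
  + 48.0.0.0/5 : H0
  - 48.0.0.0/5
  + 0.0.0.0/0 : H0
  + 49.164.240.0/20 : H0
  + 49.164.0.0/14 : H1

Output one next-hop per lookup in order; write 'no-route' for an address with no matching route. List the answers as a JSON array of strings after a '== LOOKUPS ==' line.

Trace:
  add 234.0.0.0/8 -> H1 at depth 8
  - 234.0.0.0/8 clear@8
  add 49.160.0.0/12 -> H1 at depth 12
  Q 49.160.28.200: descend 001100011010 ; hops seen [H1] ; pick H1
  add 234.0.0.0/8 -> H2 at depth 8
  Q 234.0.0.5: descend 11101010 ; hops seen [H2] ; pick H2
  add 49.164.240.0/20 -> H0 at depth 20
  add 234.32.0.0/12 -> H1 at depth 12
  add 234.34.192.0/18 -> H1 at depth 18
  add 49.164.240.0/20 -> H0 at depth 20
  add 0.0.0.0/0 -> H1 at depth 0
  Q 234.32.9.134: descend 11101010001000 ; hops seen [H1,H2,H1] ; pick H1
  Q 234.34.217.244: descend 111010100010001011 ; hops seen [H1,H2,H1,H1] ; pick H1
  Q 234.38.174.34: descend 1110101000100 ; hops seen [H1,H2,H1] ; pick H1
  add 234.34.249.140/30 -> H0 at depth 30
  add 49.164.0.0/16 -> H1 at depth 16
  add 234.34.249.128/28 -> H2 at depth 28
  Q 234.34.249.141: descend 111010100010001011111001100011 ; hops seen [H1,H2,H1,H1,H2,H0] ; pick H0
  add 0.0.0.0/0 -> H0 at depth 0
  add 49.164.246.0/24 -> H0 at depth 24
  - 49.164.0.0/16 clear@16
  add 49.164.246.0/24 -> H1 at depth 24
  add 234.34.249.140/32 -> H1 at depth 32
  - 234.34.192.0/18 clear@18
  add 234.34.249.0/24 -> H1 at depth 24
  add 234.34.249.128/28 -> H0 at depth 28
  add 49.128.0.0/10 -> H1 at depth 10
  add 49.164.240.0/20 -> H0 at depth 20
  add 49.164.244.0/22 -> H1 at depth 22
  add 234.34.249.140/32 -> H0 at depth 32
  add 49.160.0.0/12 -> H2 at depth 12
  add 234.34.249.140/32 -> H0 at depth 32
  - 234.34.249.0/24 clear@24
  Q 49.129.149.17: descend 0011000110 ; hops seen [H0,H1] ; pick H1
  add 49.164.0.0/16 -> H0 at depth 16
  add 48.0.0.0/5 -> H0 at depth 5
  - 48.0.0.0/5 clear@5
  add 0.0.0.0/0 -> H0 at depth 0
  add 49.164.240.0/20 -> H0 at depth 20
  add 49.164.0.0/14 -> H1 at depth 14

== LOOKUPS ==
["H1","H2","H1","H1","H1","H0","H1"]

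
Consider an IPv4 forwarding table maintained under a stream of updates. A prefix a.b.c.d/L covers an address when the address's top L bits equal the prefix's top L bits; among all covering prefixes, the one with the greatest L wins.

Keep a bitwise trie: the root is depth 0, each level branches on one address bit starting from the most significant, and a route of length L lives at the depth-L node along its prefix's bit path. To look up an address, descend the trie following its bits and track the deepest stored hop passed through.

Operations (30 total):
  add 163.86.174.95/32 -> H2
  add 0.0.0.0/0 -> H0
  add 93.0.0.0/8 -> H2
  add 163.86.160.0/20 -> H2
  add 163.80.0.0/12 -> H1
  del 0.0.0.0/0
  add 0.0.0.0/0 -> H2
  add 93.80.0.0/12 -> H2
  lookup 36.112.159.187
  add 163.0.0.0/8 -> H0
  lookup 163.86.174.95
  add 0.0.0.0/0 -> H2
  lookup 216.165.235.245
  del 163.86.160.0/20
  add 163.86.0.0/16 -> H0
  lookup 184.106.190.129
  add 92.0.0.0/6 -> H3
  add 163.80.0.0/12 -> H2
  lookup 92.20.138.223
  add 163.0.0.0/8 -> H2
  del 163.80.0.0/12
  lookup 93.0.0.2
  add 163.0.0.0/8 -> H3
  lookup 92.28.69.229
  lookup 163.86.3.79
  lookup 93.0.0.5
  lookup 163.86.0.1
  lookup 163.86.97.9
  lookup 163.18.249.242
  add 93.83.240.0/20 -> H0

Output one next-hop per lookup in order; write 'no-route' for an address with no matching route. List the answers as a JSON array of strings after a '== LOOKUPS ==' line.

Apply in order:
  add 163.86.174.95/32 -> H2 at depth 32
  add 0.0.0.0/0 -> H0 at depth 0
  add 93.0.0.0/8 -> H2 at depth 8
  add 163.86.160.0/20 -> H2 at depth 20
  add 163.80.0.0/12 -> H1 at depth 12
  del 0.0.0.0/0 (clear depth 0)
  add 0.0.0.0/0 -> H2 at depth 0
  add 93.80.0.0/12 -> H2 at depth 12
  lookup 36.112.159.187: bits 0 walk d0:H2→d1:- -> H2
  add 163.0.0.0/8 -> H0 at depth 8
  lookup 163.86.174.95: bits 10100011010101101010111001011111 walk d0:H2→d1:-→d2:-→d3:-→d4:-→d5:-→d6:-→d7:-→d8:H0→d9:-→d10:-→d11:-→d12:H1→d13:-→d14:-→d15:-→d16:-→d17:-→d18:-→d19:-→d20:H2→d21:-→d22:-→d23:-→d24:-→d25:-→d26:-→d27:-→d28:-→d29:-→d30:-→d31:-→d32:H2 -> H2
  add 0.0.0.0/0 -> H2 at depth 0
  lookup 216.165.235.245: bits 1 walk d0:H2→d1:- -> H2
  del 163.86.160.0/20 (clear depth 20)
  add 163.86.0.0/16 -> H0 at depth 16
  lookup 184.106.190.129: bits 101 walk d0:H2→d1:-→d2:-→d3:- -> H2
  add 92.0.0.0/6 -> H3 at depth 6
  add 163.80.0.0/12 -> H2 at depth 12
  lookup 92.20.138.223: bits 0101110 walk d0:H2→d1:-→d2:-→d3:-→d4:-→d5:-→d6:H3→d7:- -> H3
  add 163.0.0.0/8 -> H2 at depth 8
  del 163.80.0.0/12 (clear depth 12)
  lookup 93.0.0.2: bits 010111010 walk d0:H2→d1:-→d2:-→d3:-→d4:-→d5:-→d6:H3→d7:-→d8:H2→d9:- -> H2
  add 163.0.0.0/8 -> H3 at depth 8
  lookup 92.28.69.229: bits 0101110 walk d0:H2→d1:-→d2:-→d3:-→d4:-→d5:-→d6:H3→d7:- -> H3
  lookup 163.86.3.79: bits 1010001101010110 walk d0:H2→d1:-→d2:-→d3:-→d4:-→d5:-→d6:-→d7:-→d8:H3→d9:-→d10:-→d11:-→d12:-→d13:-→d14:-→d15:-→d16:H0 -> H0
  lookup 93.0.0.5: bits 010111010 walk d0:H2→d1:-→d2:-→d3:-→d4:-→d5:-→d6:H3→d7:-→d8:H2→d9:- -> H2
  lookup 163.86.0.1: bits 1010001101010110 walk d0:H2→d1:-→d2:-→d3:-→d4:-→d5:-→d6:-→d7:-→d8:H3→d9:-→d10:-→d11:-→d12:-→d13:-→d14:-→d15:-→d16:H0 -> H0
  lookup 163.86.97.9: bits 1010001101010110 walk d0:H2→d1:-→d2:-→d3:-→d4:-→d5:-→d6:-→d7:-→d8:H3→d9:-→d10:-→d11:-→d12:-→d13:-→d14:-→d15:-→d16:H0 -> H0
  lookup 163.18.249.242: bits 101000110 walk d0:H2→d1:-→d2:-→d3:-→d4:-→d5:-→d6:-→d7:-→d8:H3→d9:- -> H3
  add 93.83.240.0/20 -> H0 at depth 20

== LOOKUPS ==
["H2","H2","H2","H2","H3","H2","H3","H0","H2","H0","H0","H3"]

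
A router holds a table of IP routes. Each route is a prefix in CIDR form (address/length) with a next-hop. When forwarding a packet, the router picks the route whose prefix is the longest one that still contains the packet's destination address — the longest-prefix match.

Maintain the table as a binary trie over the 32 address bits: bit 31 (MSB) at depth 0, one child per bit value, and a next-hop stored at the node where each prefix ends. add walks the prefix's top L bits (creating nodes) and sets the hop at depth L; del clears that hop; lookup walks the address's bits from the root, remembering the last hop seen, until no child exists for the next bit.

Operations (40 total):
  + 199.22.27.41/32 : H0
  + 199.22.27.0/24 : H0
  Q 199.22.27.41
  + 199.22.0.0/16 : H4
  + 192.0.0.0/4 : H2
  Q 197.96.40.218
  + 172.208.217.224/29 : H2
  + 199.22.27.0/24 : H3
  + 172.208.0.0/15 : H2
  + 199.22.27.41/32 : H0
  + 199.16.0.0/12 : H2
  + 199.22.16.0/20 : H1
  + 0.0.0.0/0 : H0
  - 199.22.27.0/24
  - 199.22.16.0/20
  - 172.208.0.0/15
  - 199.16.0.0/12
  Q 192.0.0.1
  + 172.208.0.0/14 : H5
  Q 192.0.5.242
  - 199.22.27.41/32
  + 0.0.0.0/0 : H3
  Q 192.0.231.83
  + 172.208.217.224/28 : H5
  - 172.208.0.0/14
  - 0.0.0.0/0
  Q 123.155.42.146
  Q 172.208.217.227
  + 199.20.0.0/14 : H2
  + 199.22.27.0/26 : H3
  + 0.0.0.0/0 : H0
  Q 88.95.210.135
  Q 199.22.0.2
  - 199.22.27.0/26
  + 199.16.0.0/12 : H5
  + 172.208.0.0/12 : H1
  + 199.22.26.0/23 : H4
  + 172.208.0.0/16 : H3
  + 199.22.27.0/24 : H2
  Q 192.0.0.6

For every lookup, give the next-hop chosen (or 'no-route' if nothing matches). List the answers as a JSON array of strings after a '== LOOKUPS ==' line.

Apply in order:
  add 199.22.27.41/32 -> H0 at depth 32
  add 199.22.27.0/24 -> H0 at depth 24
  Q 199.22.27.41: descend 11000111000101100001101100101001 ; hops seen [H0,H0] ; pick H0
  add 199.22.0.0/16 -> H4 at depth 16
  add 192.0.0.0/4 -> H2 at depth 4
  Q 197.96.40.218: descend 110001 ; hops seen [H2] ; pick H2
  add 172.208.217.224/29 -> H2 at depth 29
  add 199.22.27.0/24 -> H3 at depth 24
  add 172.208.0.0/15 -> H2 at depth 15
  add 199.22.27.41/32 -> H0 at depth 32
  add 199.16.0.0/12 -> H2 at depth 12
  add 199.22.16.0/20 -> H1 at depth 20
  add 0.0.0.0/0 -> H0 at depth 0
  del 199.22.27.0/24 (clear depth 24)
  del 199.22.16.0/20 (clear depth 20)
  del 172.208.0.0/15 (clear depth 15)
  del 199.16.0.0/12 (clear depth 12)
  Q 192.0.0.1: descend 11000 ; hops seen [H0,H2] ; pick H2
  add 172.208.0.0/14 -> H5 at depth 14
  Q 192.0.5.242: descend 11000 ; hops seen [H0,H2] ; pick H2
  del 199.22.27.41/32 (clear depth 32)
  add 0.0.0.0/0 -> H3 at depth 0
  Q 192.0.231.83: descend 11000 ; hops seen [H3,H2] ; pick H2
  add 172.208.217.224/28 -> H5 at depth 28
  del 172.208.0.0/14 (clear depth 14)
  del 0.0.0.0/0 (clear depth 0)
  Q 123.155.42.146: descend ε ; hops seen [∅] ; pick no-route
  Q 172.208.217.227: descend 10101100110100001101100111100 ; hops seen [H5,H2] ; pick H2
  add 199.20.0.0/14 -> H2 at depth 14
  add 199.22.27.0/26 -> H3 at depth 26
  add 0.0.0.0/0 -> H0 at depth 0
  Q 88.95.210.135: descend ε ; hops seen [H0] ; pick H0
  Q 199.22.0.2: descend 1100011100010110000 ; hops seen [H0,H2,H2,H4] ; pick H4
  del 199.22.27.0/26 (clear depth 26)
  add 199.16.0.0/12 -> H5 at depth 12
  add 172.208.0.0/12 -> H1 at depth 12
  add 199.22.26.0/23 -> H4 at depth 23
  add 172.208.0.0/16 -> H3 at depth 16
  add 199.22.27.0/24 -> H2 at depth 24
  Q 192.0.0.6: descend 11000 ; hops seen [H0,H2] ; pick H2

== LOOKUPS ==
["H0","H2","H2","H2","H2","no-route","H2","H0","H4","H2"]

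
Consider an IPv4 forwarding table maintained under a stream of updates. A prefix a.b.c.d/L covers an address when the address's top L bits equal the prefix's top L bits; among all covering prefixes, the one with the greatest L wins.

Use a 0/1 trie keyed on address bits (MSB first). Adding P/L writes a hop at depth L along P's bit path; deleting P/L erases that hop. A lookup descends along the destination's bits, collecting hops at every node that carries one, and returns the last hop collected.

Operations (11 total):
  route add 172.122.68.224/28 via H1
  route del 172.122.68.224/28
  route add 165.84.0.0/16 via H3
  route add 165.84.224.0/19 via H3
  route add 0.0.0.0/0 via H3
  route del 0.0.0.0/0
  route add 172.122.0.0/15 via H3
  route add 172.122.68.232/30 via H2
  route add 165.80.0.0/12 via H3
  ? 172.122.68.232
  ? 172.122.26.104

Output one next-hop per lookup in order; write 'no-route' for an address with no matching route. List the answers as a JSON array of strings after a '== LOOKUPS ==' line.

Trace:
  add 172.122.68.224/28 -> H1 at depth 28
  - 172.122.68.224/28 clear@28
  add 165.84.0.0/16 -> H3 at depth 16
  add 165.84.224.0/19 -> H3 at depth 19
  add 0.0.0.0/0 -> H3 at depth 0
  - 0.0.0.0/0 clear@0
  add 172.122.0.0/15 -> H3 at depth 15
  add 172.122.68.232/30 -> H2 at depth 30
  add 165.80.0.0/12 -> H3 at depth 12
  lookup 172.122.68.232: bits 101011000111101001000100111010 walk d0:-→d1:-→d2:-→d3:-→d4:-→d5:-→d6:-→d7:-→d8:-→d9:-→d10:-→d11:-→d12:-→d13:-→d14:-→d15:H3→d16:-→d17:-→d18:-→d19:-→d20:-→d21:-→d22:-→d23:-→d24:-→d25:-→d26:-→d27:-→d28:-→d29:-→d30:H2 -> H2
  lookup 172.122.26.104: bits 10101100011110100 walk d0:-→d1:-→d2:-→d3:-→d4:-→d5:-→d6:-→d7:-→d8:-→d9:-→d10:-→d11:-→d12:-→d13:-→d14:-→d15:H3→d16:-→d17:- -> H3

== LOOKUPS ==
["H2","H3"]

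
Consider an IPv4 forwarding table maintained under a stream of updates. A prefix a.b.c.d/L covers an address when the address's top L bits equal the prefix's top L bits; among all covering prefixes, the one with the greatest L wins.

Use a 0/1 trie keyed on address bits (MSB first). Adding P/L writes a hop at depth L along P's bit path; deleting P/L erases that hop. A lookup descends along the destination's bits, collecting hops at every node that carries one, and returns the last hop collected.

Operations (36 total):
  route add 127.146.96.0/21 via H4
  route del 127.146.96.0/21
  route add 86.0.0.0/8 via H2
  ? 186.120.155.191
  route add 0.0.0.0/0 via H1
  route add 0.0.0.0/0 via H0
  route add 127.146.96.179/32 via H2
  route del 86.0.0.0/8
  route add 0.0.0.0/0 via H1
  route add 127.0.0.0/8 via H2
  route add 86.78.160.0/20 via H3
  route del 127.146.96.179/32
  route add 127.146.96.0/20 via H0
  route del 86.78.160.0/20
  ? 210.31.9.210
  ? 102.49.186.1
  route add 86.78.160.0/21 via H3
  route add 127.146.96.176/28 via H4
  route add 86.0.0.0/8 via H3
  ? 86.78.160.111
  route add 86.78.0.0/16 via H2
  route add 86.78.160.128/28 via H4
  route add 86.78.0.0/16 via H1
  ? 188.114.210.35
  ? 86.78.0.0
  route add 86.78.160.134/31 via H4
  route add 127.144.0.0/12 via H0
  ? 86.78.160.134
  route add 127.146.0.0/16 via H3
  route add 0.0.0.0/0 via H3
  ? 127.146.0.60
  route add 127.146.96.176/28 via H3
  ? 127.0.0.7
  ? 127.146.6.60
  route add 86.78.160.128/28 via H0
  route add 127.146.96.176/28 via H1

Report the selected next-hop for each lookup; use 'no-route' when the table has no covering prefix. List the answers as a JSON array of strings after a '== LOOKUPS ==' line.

Apply in order:
  add 127.146.96.0/21 -> H4 at depth 21
  - 127.146.96.0/21 clear@21
  add 86.0.0.0/8 -> H2 at depth 8
  ? 186.120.155.191  path d0:-  best=no-route
  add 0.0.0.0/0 -> H1 at depth 0
  add 0.0.0.0/0 -> H0 at depth 0
  add 127.146.96.179/32 -> H2 at depth 32
  - 86.0.0.0/8 clear@8
  add 0.0.0.0/0 -> H1 at depth 0
  add 127.0.0.0/8 -> H2 at depth 8
  add 86.78.160.0/20 -> H3 at depth 20
  - 127.146.96.179/32 clear@32
  add 127.146.96.0/20 -> H0 at depth 20
  - 86.78.160.0/20 clear@20
  ? 210.31.9.210  path d0:H1  best=H1
  ? 102.49.186.1  path d0:H1→d1:-→d2:-→d3:-  best=H1
  add 86.78.160.0/21 -> H3 at depth 21
  add 127.146.96.176/28 -> H4 at depth 28
  add 86.0.0.0/8 -> H3 at depth 8
  ? 86.78.160.111  path d0:H1→d1:-→d2:-→d3:-→d4:-→d5:-→d6:-→d7:-→d8:H3→d9:-→d10:-→d11:-→d12:-→d13:-→d14:-→d15:-→d16:-→d17:-→d18:-→d19:-→d20:-→d21:H3  best=H3
  add 86.78.0.0/16 -> H2 at depth 16
  add 86.78.160.128/28 -> H4 at depth 28
  add 86.78.0.0/16 -> H1 at depth 16
  ? 188.114.210.35  path d0:H1  best=H1
  ? 86.78.0.0  path d0:H1→d1:-→d2:-→d3:-→d4:-→d5:-→d6:-→d7:-→d8:H3→d9:-→d10:-→d11:-→d12:-→d13:-→d14:-→d15:-→d16:H1  best=H1
  add 86.78.160.134/31 -> H4 at depth 31
  add 127.144.0.0/12 -> H0 at depth 12
  ? 86.78.160.134  path d0:H1→d1:-→d2:-→d3:-→d4:-→d5:-→d6:-→d7:-→d8:H3→d9:-→d10:-→d11:-→d12:-→d13:-→d14:-→d15:-→d16:H1→d17:-→d18:-→d19:-→d20:-→d21:H3→d22:-→d23:-→d24:-→d25:-→d26:-→d27:-→d28:H4→d29:-→d30:-→d31:H4  best=H4
  add 127.146.0.0/16 -> H3 at depth 16
  add 0.0.0.0/0 -> H3 at depth 0
  ? 127.146.0.60  path d0:H3→d1:-→d2:-→d3:-→d4:-→d5:-→d6:-→d7:-→d8:H2→d9:-→d10:-→d11:-→d12:H0→d13:-→d14:-→d15:-→d16:H3→d17:-  best=H3
  add 127.146.96.176/28 -> H3 at depth 28
  ? 127.0.0.7  path d0:H3→d1:-→d2:-→d3:-→d4:-→d5:-→d6:-→d7:-→d8:H2  best=H2
  ? 127.146.6.60  path d0:H3→d1:-→d2:-→d3:-→d4:-→d5:-→d6:-→d7:-→d8:H2→d9:-→d10:-→d11:-→d12:H0→d13:-→d14:-→d15:-→d16:H3→d17:-  best=H3
  add 86.78.160.128/28 -> H0 at depth 28
  add 127.146.96.176/28 -> H1 at depth 28

== LOOKUPS ==
["no-route","H1","H1","H3","H1","H1","H4","H3","H2","H3"]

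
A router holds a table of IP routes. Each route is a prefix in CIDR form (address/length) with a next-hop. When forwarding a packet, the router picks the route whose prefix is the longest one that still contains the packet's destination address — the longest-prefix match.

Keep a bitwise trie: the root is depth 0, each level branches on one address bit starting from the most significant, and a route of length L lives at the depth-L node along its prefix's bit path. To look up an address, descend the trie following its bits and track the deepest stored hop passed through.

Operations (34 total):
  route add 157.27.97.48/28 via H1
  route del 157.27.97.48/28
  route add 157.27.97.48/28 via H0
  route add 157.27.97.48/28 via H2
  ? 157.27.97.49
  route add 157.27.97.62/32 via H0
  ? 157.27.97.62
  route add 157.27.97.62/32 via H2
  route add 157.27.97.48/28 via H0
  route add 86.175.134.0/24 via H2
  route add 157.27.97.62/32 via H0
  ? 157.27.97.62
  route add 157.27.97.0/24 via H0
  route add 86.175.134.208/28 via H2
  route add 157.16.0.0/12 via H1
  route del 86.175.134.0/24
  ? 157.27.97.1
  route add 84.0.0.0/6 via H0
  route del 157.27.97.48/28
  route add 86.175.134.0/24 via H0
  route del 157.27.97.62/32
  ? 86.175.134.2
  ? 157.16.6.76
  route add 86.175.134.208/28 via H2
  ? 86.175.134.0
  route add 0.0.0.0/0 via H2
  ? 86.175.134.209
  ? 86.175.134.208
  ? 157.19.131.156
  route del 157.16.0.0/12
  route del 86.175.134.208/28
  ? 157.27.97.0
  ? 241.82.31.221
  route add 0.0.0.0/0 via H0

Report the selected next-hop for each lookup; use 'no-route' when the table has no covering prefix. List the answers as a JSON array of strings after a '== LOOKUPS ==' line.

Trace:
  + 157.27.97.48/28 (H1) depth=28
  del 157.27.97.48/28 (clear depth 28)
  + 157.27.97.48/28 (H0) depth=28
  + 157.27.97.48/28 (H2) depth=28
  Q 157.27.97.49: descend 1001110100011011011000010011 ; hops seen [H2] ; pick H2
  + 157.27.97.62/32 (H0) depth=32
  Q 157.27.97.62: descend 10011101000110110110000100111110 ; hops seen [H2,H0] ; pick H0
  + 157.27.97.62/32 (H2) depth=32
  + 157.27.97.48/28 (H0) depth=28
  + 86.175.134.0/24 (H2) depth=24
  + 157.27.97.62/32 (H0) depth=32
  Q 157.27.97.62: descend 10011101000110110110000100111110 ; hops seen [H0,H0] ; pick H0
  + 157.27.97.0/24 (H0) depth=24
  + 86.175.134.208/28 (H2) depth=28
  + 157.16.0.0/12 (H1) depth=12
  del 86.175.134.0/24 (clear depth 24)
  Q 157.27.97.1: descend 10011101000110110110000100 ; hops seen [H1,H0] ; pick H0
  + 84.0.0.0/6 (H0) depth=6
  del 157.27.97.48/28 (clear depth 28)
  + 86.175.134.0/24 (H0) depth=24
  del 157.27.97.62/32 (clear depth 32)
  Q 86.175.134.2: descend 010101101010111110000110 ; hops seen [H0,H0] ; pick H0
  Q 157.16.6.76: descend 100111010001 ; hops seen [H1] ; pick H1
  + 86.175.134.208/28 (H2) depth=28
  Q 86.175.134.0: descend 010101101010111110000110 ; hops seen [H0,H0] ; pick H0
  + 0.0.0.0/0 (H2) depth=0
  Q 86.175.134.209: descend 0101011010101111100001101101 ; hops seen [H2,H0,H0,H2] ; pick H2
  Q 86.175.134.208: descend 0101011010101111100001101101 ; hops seen [H2,H0,H0,H2] ; pick H2
  Q 157.19.131.156: descend 100111010001 ; hops seen [H2,H1] ; pick H1
  del 157.16.0.0/12 (clear depth 12)
  del 86.175.134.208/28 (clear depth 28)
  Q 157.27.97.0: descend 10011101000110110110000100 ; hops seen [H2,H0] ; pick H0
  Q 241.82.31.221: descend 1 ; hops seen [H2] ; pick H2
  + 0.0.0.0/0 (H0) depth=0

== LOOKUPS ==
["H2","H0","H0","H0","H0","H1","H0","H2","H2","H1","H0","H2"]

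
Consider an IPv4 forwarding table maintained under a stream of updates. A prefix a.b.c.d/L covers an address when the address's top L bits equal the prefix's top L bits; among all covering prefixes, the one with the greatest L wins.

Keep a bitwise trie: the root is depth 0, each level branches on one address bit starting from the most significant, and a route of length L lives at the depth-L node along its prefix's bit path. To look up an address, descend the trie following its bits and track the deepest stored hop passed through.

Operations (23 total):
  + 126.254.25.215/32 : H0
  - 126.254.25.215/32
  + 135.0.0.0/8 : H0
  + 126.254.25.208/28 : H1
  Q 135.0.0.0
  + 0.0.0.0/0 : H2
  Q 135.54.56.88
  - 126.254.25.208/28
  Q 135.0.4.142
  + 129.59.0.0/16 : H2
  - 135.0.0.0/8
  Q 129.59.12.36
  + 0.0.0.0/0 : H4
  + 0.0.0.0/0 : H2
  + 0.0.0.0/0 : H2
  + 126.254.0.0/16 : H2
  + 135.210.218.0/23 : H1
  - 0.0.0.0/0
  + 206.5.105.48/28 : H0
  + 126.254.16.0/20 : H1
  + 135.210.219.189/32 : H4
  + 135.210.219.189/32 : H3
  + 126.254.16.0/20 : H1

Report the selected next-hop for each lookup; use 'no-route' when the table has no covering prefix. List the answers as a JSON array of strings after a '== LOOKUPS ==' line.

Trace:
  add 126.254.25.215/32 -> H0 at depth 32
  del 126.254.25.215/32 (clear depth 32)
  add 135.0.0.0/8 -> H0 at depth 8
  add 126.254.25.208/28 -> H1 at depth 28
  ? 135.0.0.0  path d0:-→d1:-→d2:-→d3:-→d4:-→d5:-→d6:-→d7:-→d8:H0  best=H0
  add 0.0.0.0/0 -> H2 at depth 0
  ? 135.54.56.88  path d0:H2→d1:-→d2:-→d3:-→d4:-→d5:-→d6:-→d7:-→d8:H0  best=H0
  del 126.254.25.208/28 (clear depth 28)
  ? 135.0.4.142  path d0:H2→d1:-→d2:-→d3:-→d4:-→d5:-→d6:-→d7:-→d8:H0  best=H0
  add 129.59.0.0/16 -> H2 at depth 16
  del 135.0.0.0/8 (clear depth 8)
  ? 129.59.12.36  path d0:H2→d1:-→d2:-→d3:-→d4:-→d5:-→d6:-→d7:-→d8:-→d9:-→d10:-→d11:-→d12:-→d13:-→d14:-→d15:-→d16:H2  best=H2
  add 0.0.0.0/0 -> H4 at depth 0
  add 0.0.0.0/0 -> H2 at depth 0
  add 0.0.0.0/0 -> H2 at depth 0
  add 126.254.0.0/16 -> H2 at depth 16
  add 135.210.218.0/23 -> H1 at depth 23
  del 0.0.0.0/0 (clear depth 0)
  add 206.5.105.48/28 -> H0 at depth 28
  add 126.254.16.0/20 -> H1 at depth 20
  add 135.210.219.189/32 -> H4 at depth 32
  add 135.210.219.189/32 -> H3 at depth 32
  add 126.254.16.0/20 -> H1 at depth 20

== LOOKUPS ==
["H0","H0","H0","H2"]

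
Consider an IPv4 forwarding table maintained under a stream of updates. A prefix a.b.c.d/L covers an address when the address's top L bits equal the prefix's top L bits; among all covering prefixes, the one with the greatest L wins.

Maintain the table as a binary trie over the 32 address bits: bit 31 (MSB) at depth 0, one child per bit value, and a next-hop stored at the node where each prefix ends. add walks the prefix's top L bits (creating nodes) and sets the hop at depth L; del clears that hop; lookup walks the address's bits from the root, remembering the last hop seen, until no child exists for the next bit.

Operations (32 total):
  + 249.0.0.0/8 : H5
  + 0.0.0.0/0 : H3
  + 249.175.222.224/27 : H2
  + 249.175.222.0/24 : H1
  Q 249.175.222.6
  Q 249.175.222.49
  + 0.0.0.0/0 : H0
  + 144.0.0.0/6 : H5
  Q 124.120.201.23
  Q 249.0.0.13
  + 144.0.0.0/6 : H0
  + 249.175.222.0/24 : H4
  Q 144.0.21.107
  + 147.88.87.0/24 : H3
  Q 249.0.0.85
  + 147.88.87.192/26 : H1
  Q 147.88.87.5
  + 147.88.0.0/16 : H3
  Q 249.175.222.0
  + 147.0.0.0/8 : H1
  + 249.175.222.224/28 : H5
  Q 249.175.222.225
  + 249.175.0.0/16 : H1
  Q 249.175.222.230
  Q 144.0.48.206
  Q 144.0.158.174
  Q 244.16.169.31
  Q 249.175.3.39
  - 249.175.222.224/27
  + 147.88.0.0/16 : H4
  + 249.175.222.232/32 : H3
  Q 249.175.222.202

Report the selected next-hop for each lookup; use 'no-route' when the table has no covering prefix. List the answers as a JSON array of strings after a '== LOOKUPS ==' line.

Apply in order:
  + 249.0.0.0/8 (H5) depth=8
  + 0.0.0.0/0 (H3) depth=0
  + 249.175.222.224/27 (H2) depth=27
  + 249.175.222.0/24 (H1) depth=24
  ? 249.175.222.6  path d0:H3→d1:-→d2:-→d3:-→d4:-→d5:-→d6:-→d7:-→d8:H5→d9:-→d10:-→d11:-→d12:-→d13:-→d14:-→d15:-→d16:-→d17:-→d18:-→d19:-→d20:-→d21:-→d22:-→d23:-→d24:H1  best=H1
  ? 249.175.222.49  path d0:H3→d1:-→d2:-→d3:-→d4:-→d5:-→d6:-→d7:-→d8:H5→d9:-→d10:-→d11:-→d12:-→d13:-→d14:-→d15:-→d16:-→d17:-→d18:-→d19:-→d20:-→d21:-→d22:-→d23:-→d24:H1  best=H1
  + 0.0.0.0/0 (H0) depth=0
  + 144.0.0.0/6 (H5) depth=6
  ? 124.120.201.23  path d0:H0  best=H0
  ? 249.0.0.13  path d0:H0→d1:-→d2:-→d3:-→d4:-→d5:-→d6:-→d7:-→d8:H5  best=H5
  + 144.0.0.0/6 (H0) depth=6
  + 249.175.222.0/24 (H4) depth=24
  ? 144.0.21.107  path d0:H0→d1:-→d2:-→d3:-→d4:-→d5:-→d6:H0  best=H0
  + 147.88.87.0/24 (H3) depth=24
  ? 249.0.0.85  path d0:H0→d1:-→d2:-→d3:-→d4:-→d5:-→d6:-→d7:-→d8:H5  best=H5
  + 147.88.87.192/26 (H1) depth=26
  ? 147.88.87.5  path d0:H0→d1:-→d2:-→d3:-→d4:-→d5:-→d6:H0→d7:-→d8:-→d9:-→d10:-→d11:-→d12:-→d13:-→d14:-→d15:-→d16:-→d17:-→d18:-→d19:-→d20:-→d21:-→d22:-→d23:-→d24:H3  best=H3
  + 147.88.0.0/16 (H3) depth=16
  ? 249.175.222.0  path d0:H0→d1:-→d2:-→d3:-→d4:-→d5:-→d6:-→d7:-→d8:H5→d9:-→d10:-→d11:-→d12:-→d13:-→d14:-→d15:-→d16:-→d17:-→d18:-→d19:-→d20:-→d21:-→d22:-→d23:-→d24:H4  best=H4
  + 147.0.0.0/8 (H1) depth=8
  + 249.175.222.224/28 (H5) depth=28
  ? 249.175.222.225  path d0:H0→d1:-→d2:-→d3:-→d4:-→d5:-→d6:-→d7:-→d8:H5→d9:-→d10:-→d11:-→d12:-→d13:-→d14:-→d15:-→d16:-→d17:-→d18:-→d19:-→d20:-→d21:-→d22:-→d23:-→d24:H4→d25:-→d26:-→d27:H2→d28:H5  best=H5
  + 249.175.0.0/16 (H1) depth=16
  ? 249.175.222.230  path d0:H0→d1:-→d2:-→d3:-→d4:-→d5:-→d6:-→d7:-→d8:H5→d9:-→d10:-→d11:-→d12:-→d13:-→d14:-→d15:-→d16:H1→d17:-→d18:-→d19:-→d20:-→d21:-→d22:-→d23:-→d24:H4→d25:-→d26:-→d27:H2→d28:H5  best=H5
  ? 144.0.48.206  path d0:H0→d1:-→d2:-→d3:-→d4:-→d5:-→d6:H0  best=H0
  ? 144.0.158.174  path d0:H0→d1:-→d2:-→d3:-→d4:-→d5:-→d6:H0  best=H0
  ? 244.16.169.31  path d0:H0→d1:-→d2:-→d3:-→d4:-  best=H0
  ? 249.175.3.39  path d0:H0→d1:-→d2:-→d3:-→d4:-→d5:-→d6:-→d7:-→d8:H5→d9:-→d10:-→d11:-→d12:-→d13:-→d14:-→d15:-→d16:H1  best=H1
  del 249.175.222.224/27 (clear depth 27)
  + 147.88.0.0/16 (H4) depth=16
  + 249.175.222.232/32 (H3) depth=32
  ? 249.175.222.202  path d0:H0→d1:-→d2:-→d3:-→d4:-→d5:-→d6:-→d7:-→d8:H5→d9:-→d10:-→d11:-→d12:-→d13:-→d14:-→d15:-→d16:H1→d17:-→d18:-→d19:-→d20:-→d21:-→d22:-→d23:-→d24:H4→d25:-→d26:-  best=H4

== LOOKUPS ==
["H1","H1","H0","H5","H0","H5","H3","H4","H5","H5","H0","H0","H0","H1","H4"]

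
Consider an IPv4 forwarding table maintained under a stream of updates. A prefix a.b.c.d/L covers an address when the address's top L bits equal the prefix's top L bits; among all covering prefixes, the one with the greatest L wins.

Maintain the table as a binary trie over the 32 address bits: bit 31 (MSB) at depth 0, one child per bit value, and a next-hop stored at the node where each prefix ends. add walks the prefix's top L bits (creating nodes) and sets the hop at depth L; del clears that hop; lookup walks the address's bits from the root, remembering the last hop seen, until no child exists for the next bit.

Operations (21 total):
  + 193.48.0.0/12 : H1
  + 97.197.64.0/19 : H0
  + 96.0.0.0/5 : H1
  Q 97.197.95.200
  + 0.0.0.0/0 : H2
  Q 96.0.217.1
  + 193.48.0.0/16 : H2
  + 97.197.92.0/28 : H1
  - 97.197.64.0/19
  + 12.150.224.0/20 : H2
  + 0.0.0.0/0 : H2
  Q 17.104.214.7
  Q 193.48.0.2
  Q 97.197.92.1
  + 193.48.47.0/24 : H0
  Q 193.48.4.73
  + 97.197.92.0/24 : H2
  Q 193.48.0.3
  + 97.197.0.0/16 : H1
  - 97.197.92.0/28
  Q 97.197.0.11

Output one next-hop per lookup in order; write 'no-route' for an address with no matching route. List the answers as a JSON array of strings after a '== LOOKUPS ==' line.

Trace:
  + 193.48.0.0/12 (H1) depth=12
  + 97.197.64.0/19 (H0) depth=19
  + 96.0.0.0/5 (H1) depth=5
  Q 97.197.95.200: descend 0110000111000101010 ; hops seen [H1,H0] ; pick H0
  + 0.0.0.0/0 (H2) depth=0
  Q 96.0.217.1: descend 0110000 ; hops seen [H2,H1] ; pick H1
  + 193.48.0.0/16 (H2) depth=16
  + 97.197.92.0/28 (H1) depth=28
  del 97.197.64.0/19 (clear depth 19)
  + 12.150.224.0/20 (H2) depth=20
  + 0.0.0.0/0 (H2) depth=0
  Q 17.104.214.7: descend 000 ; hops seen [H2] ; pick H2
  Q 193.48.0.2: descend 1100000100110000 ; hops seen [H2,H1,H2] ; pick H2
  Q 97.197.92.1: descend 0110000111000101010111000000 ; hops seen [H2,H1,H1] ; pick H1
  + 193.48.47.0/24 (H0) depth=24
  Q 193.48.4.73: descend 110000010011000000 ; hops seen [H2,H1,H2] ; pick H2
  + 97.197.92.0/24 (H2) depth=24
  Q 193.48.0.3: descend 110000010011000000 ; hops seen [H2,H1,H2] ; pick H2
  + 97.197.0.0/16 (H1) depth=16
  del 97.197.92.0/28 (clear depth 28)
  Q 97.197.0.11: descend 01100001110001010 ; hops seen [H2,H1,H1] ; pick H1

== LOOKUPS ==
["H0","H1","H2","H2","H1","H2","H2","H1"]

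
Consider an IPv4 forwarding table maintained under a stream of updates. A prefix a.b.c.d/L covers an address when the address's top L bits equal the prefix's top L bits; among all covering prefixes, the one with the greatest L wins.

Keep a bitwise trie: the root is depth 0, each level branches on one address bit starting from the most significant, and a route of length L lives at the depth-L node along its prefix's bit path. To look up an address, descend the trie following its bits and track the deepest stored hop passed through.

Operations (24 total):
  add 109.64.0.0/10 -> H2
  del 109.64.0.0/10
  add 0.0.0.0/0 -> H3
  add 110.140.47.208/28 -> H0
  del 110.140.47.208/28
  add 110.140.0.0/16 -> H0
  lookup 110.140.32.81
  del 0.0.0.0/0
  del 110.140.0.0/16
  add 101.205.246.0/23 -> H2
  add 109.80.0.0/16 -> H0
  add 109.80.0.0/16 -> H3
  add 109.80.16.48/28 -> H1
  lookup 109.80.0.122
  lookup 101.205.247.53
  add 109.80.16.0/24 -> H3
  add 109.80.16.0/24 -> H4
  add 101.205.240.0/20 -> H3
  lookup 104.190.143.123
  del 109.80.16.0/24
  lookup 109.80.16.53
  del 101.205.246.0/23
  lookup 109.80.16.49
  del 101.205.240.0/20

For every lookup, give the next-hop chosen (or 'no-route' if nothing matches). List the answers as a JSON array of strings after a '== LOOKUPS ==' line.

Apply in order:
  add 109.64.0.0/10 -> H2 at depth 10
  - 109.64.0.0/10 clear@10
  add 0.0.0.0/0 -> H3 at depth 0
  add 110.140.47.208/28 -> H0 at depth 28
  - 110.140.47.208/28 clear@28
  add 110.140.0.0/16 -> H0 at depth 16
  lookup 110.140.32.81: bits 01101110100011000010 walk d0:H3→d1:-→d2:-→d3:-→d4:-→d5:-→d6:-→d7:-→d8:-→d9:-→d10:-→d11:-→d12:-→d13:-→d14:-→d15:-→d16:H0→d17:-→d18:-→d19:-→d20:- -> H0
  - 0.0.0.0/0 clear@0
  - 110.140.0.0/16 clear@16
  add 101.205.246.0/23 -> H2 at depth 23
  add 109.80.0.0/16 -> H0 at depth 16
  add 109.80.0.0/16 -> H3 at depth 16
  add 109.80.16.48/28 -> H1 at depth 28
  lookup 109.80.0.122: bits 0110110101010000000 walk d0:-→d1:-→d2:-→d3:-→d4:-→d5:-→d6:-→d7:-→d8:-→d9:-→d10:-→d11:-→d12:-→d13:-→d14:-→d15:-→d16:H3→d17:-→d18:-→d19:- -> H3
  lookup 101.205.247.53: bits 01100101110011011111011 walk d0:-→d1:-→d2:-→d3:-→d4:-→d5:-→d6:-→d7:-→d8:-→d9:-→d10:-→d11:-→d12:-→d13:-→d14:-→d15:-→d16:-→d17:-→d18:-→d19:-→d20:-→d21:-→d22:-→d23:H2 -> H2
  add 109.80.16.0/24 -> H3 at depth 24
  add 109.80.16.0/24 -> H4 at depth 24
  add 101.205.240.0/20 -> H3 at depth 20
  lookup 104.190.143.123: bits 01101 walk d0:-→d1:-→d2:-→d3:-→d4:-→d5:- -> no-route
  - 109.80.16.0/24 clear@24
  lookup 109.80.16.53: bits 0110110101010000000100000011 walk d0:-→d1:-→d2:-→d3:-→d4:-→d5:-→d6:-→d7:-→d8:-→d9:-→d10:-→d11:-→d12:-→d13:-→d14:-→d15:-→d16:H3→d17:-→d18:-→d19:-→d20:-→d21:-→d22:-→d23:-→d24:-→d25:-→d26:-→d27:-→d28:H1 -> H1
  - 101.205.246.0/23 clear@23
  lookup 109.80.16.49: bits 0110110101010000000100000011 walk d0:-→d1:-→d2:-→d3:-→d4:-→d5:-→d6:-→d7:-→d8:-→d9:-→d10:-→d11:-→d12:-→d13:-→d14:-→d15:-→d16:H3→d17:-→d18:-→d19:-→d20:-→d21:-→d22:-→d23:-→d24:-→d25:-→d26:-→d27:-→d28:H1 -> H1
  - 101.205.240.0/20 clear@20

== LOOKUPS ==
["H0","H3","H2","no-route","H1","H1"]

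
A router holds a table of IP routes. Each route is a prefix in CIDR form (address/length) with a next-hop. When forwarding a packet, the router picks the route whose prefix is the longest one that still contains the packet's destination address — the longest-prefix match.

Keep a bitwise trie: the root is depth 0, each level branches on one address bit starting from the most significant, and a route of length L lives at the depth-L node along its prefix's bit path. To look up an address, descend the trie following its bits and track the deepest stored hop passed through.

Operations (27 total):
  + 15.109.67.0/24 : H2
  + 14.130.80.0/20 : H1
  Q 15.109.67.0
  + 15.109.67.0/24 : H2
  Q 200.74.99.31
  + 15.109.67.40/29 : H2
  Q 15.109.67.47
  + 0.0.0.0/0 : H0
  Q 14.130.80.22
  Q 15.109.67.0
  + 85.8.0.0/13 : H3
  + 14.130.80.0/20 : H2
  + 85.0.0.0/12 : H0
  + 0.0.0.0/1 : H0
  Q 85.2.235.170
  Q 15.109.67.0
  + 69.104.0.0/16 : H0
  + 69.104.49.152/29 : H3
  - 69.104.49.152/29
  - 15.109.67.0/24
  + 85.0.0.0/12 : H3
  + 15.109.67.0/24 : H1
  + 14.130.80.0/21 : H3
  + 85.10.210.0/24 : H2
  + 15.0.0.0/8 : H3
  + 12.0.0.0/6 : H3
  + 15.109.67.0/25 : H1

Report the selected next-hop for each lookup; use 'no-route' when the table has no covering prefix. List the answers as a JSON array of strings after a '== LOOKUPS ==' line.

Trace:
  + 15.109.67.0/24 (H2) depth=24
  + 14.130.80.0/20 (H1) depth=20
  lookup 15.109.67.0: bits 000011110110110101000011 walk d0:-→d1:-→d2:-→d3:-→d4:-→d5:-→d6:-→d7:-→d8:-→d9:-→d10:-→d11:-→d12:-→d13:-→d14:-→d15:-→d16:-→d17:-→d18:-→d19:-→d20:-→d21:-→d22:-→d23:-→d24:H2 -> H2
  + 15.109.67.0/24 (H2) depth=24
  lookup 200.74.99.31: bits ε walk d0:- -> no-route
  + 15.109.67.40/29 (H2) depth=29
  lookup 15.109.67.47: bits 00001111011011010100001100101 walk d0:-→d1:-→d2:-→d3:-→d4:-→d5:-→d6:-→d7:-→d8:-→d9:-→d10:-→d11:-→d12:-→d13:-→d14:-→d15:-→d16:-→d17:-→d18:-→d19:-→d20:-→d21:-→d22:-→d23:-→d24:H2→d25:-→d26:-→d27:-→d28:-→d29:H2 -> H2
  + 0.0.0.0/0 (H0) depth=0
  lookup 14.130.80.22: bits 00001110100000100101 walk d0:H0→d1:-→d2:-→d3:-→d4:-→d5:-→d6:-→d7:-→d8:-→d9:-→d10:-→d11:-→d12:-→d13:-→d14:-→d15:-→d16:-→d17:-→d18:-→d19:-→d20:H1 -> H1
  lookup 15.109.67.0: bits 00001111011011010100001100 walk d0:H0→d1:-→d2:-→d3:-→d4:-→d5:-→d6:-→d7:-→d8:-→d9:-→d10:-→d11:-→d12:-→d13:-→d14:-→d15:-→d16:-→d17:-→d18:-→d19:-→d20:-→d21:-→d22:-→d23:-→d24:H2→d25:-→d26:- -> H2
  + 85.8.0.0/13 (H3) depth=13
  + 14.130.80.0/20 (H2) depth=20
  + 85.0.0.0/12 (H0) depth=12
  + 0.0.0.0/1 (H0) depth=1
  lookup 85.2.235.170: bits 010101010000 walk d0:H0→d1:H0→d2:-→d3:-→d4:-→d5:-→d6:-→d7:-→d8:-→d9:-→d10:-→d11:-→d12:H0 -> H0
  lookup 15.109.67.0: bits 00001111011011010100001100 walk d0:H0→d1:H0→d2:-→d3:-→d4:-→d5:-→d6:-→d7:-→d8:-→d9:-→d10:-→d11:-→d12:-→d13:-→d14:-→d15:-→d16:-→d17:-→d18:-→d19:-→d20:-→d21:-→d22:-→d23:-→d24:H2→d25:-→d26:- -> H2
  + 69.104.0.0/16 (H0) depth=16
  + 69.104.49.152/29 (H3) depth=29
  del 69.104.49.152/29 (clear depth 29)
  del 15.109.67.0/24 (clear depth 24)
  + 85.0.0.0/12 (H3) depth=12
  + 15.109.67.0/24 (H1) depth=24
  + 14.130.80.0/21 (H3) depth=21
  + 85.10.210.0/24 (H2) depth=24
  + 15.0.0.0/8 (H3) depth=8
  + 12.0.0.0/6 (H3) depth=6
  + 15.109.67.0/25 (H1) depth=25

== LOOKUPS ==
["H2","no-route","H2","H1","H2","H0","H2"]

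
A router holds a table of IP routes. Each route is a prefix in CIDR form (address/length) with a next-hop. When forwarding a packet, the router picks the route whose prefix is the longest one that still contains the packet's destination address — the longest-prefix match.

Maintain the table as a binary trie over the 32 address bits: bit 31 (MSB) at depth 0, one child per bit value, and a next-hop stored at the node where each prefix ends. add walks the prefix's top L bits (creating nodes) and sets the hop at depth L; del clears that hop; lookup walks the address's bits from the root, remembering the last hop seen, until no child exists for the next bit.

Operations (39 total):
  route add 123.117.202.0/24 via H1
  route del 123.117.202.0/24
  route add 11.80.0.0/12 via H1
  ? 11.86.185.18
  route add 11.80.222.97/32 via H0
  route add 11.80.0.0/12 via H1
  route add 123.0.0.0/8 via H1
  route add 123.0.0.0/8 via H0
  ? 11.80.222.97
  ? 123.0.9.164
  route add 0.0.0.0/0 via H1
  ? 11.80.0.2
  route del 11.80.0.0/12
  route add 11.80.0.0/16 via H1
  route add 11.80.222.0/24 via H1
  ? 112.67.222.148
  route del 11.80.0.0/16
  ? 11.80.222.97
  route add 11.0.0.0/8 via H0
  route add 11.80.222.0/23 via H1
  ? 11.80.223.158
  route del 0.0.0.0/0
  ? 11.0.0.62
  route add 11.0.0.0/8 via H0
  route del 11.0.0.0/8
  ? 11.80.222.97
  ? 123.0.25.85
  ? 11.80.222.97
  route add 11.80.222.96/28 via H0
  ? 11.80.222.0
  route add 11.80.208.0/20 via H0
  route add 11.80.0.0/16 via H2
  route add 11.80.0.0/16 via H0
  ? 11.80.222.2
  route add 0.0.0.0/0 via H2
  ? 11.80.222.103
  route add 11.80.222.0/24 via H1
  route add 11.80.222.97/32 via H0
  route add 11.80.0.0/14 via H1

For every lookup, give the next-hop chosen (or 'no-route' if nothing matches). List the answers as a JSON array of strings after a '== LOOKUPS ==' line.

Apply in order:
  + 123.117.202.0/24 (H1) depth=24
  - 123.117.202.0/24 clear@24
  + 11.80.0.0/12 (H1) depth=12
  Q 11.86.185.18: descend 000010110101 ; hops seen [H1] ; pick H1
  + 11.80.222.97/32 (H0) depth=32
  + 11.80.0.0/12 (H1) depth=12
  + 123.0.0.0/8 (H1) depth=8
  + 123.0.0.0/8 (H0) depth=8
  Q 11.80.222.97: descend 00001011010100001101111001100001 ; hops seen [H1,H0] ; pick H0
  Q 123.0.9.164: descend 011110110 ; hops seen [H0] ; pick H0
  + 0.0.0.0/0 (H1) depth=0
  Q 11.80.0.2: descend 0000101101010000 ; hops seen [H1,H1] ; pick H1
  - 11.80.0.0/12 clear@12
  + 11.80.0.0/16 (H1) depth=16
  + 11.80.222.0/24 (H1) depth=24
  Q 112.67.222.148: descend 0111 ; hops seen [H1] ; pick H1
  - 11.80.0.0/16 clear@16
  Q 11.80.222.97: descend 00001011010100001101111001100001 ; hops seen [H1,H1,H0] ; pick H0
  + 11.0.0.0/8 (H0) depth=8
  + 11.80.222.0/23 (H1) depth=23
  Q 11.80.223.158: descend 00001011010100001101111 ; hops seen [H1,H0,H1] ; pick H1
  - 0.0.0.0/0 clear@0
  Q 11.0.0.62: descend 000010110 ; hops seen [H0] ; pick H0
  + 11.0.0.0/8 (H0) depth=8
  - 11.0.0.0/8 clear@8
  Q 11.80.222.97: descend 00001011010100001101111001100001 ; hops seen [H1,H1,H0] ; pick H0
  Q 123.0.25.85: descend 011110110 ; hops seen [H0] ; pick H0
  Q 11.80.222.97: descend 00001011010100001101111001100001 ; hops seen [H1,H1,H0] ; pick H0
  + 11.80.222.96/28 (H0) depth=28
  Q 11.80.222.0: descend 0000101101010000110111100 ; hops seen [H1,H1] ; pick H1
  + 11.80.208.0/20 (H0) depth=20
  + 11.80.0.0/16 (H2) depth=16
  + 11.80.0.0/16 (H0) depth=16
  Q 11.80.222.2: descend 0000101101010000110111100 ; hops seen [H0,H0,H1,H1] ; pick H1
  + 0.0.0.0/0 (H2) depth=0
  Q 11.80.222.103: descend 00001011010100001101111001100 ; hops seen [H2,H0,H0,H1,H1,H0] ; pick H0
  + 11.80.222.0/24 (H1) depth=24
  + 11.80.222.97/32 (H0) depth=32
  + 11.80.0.0/14 (H1) depth=14

== LOOKUPS ==
["H1","H0","H0","H1","H1","H0","H1","H0","H0","H0","H0","H1","H1","H0"]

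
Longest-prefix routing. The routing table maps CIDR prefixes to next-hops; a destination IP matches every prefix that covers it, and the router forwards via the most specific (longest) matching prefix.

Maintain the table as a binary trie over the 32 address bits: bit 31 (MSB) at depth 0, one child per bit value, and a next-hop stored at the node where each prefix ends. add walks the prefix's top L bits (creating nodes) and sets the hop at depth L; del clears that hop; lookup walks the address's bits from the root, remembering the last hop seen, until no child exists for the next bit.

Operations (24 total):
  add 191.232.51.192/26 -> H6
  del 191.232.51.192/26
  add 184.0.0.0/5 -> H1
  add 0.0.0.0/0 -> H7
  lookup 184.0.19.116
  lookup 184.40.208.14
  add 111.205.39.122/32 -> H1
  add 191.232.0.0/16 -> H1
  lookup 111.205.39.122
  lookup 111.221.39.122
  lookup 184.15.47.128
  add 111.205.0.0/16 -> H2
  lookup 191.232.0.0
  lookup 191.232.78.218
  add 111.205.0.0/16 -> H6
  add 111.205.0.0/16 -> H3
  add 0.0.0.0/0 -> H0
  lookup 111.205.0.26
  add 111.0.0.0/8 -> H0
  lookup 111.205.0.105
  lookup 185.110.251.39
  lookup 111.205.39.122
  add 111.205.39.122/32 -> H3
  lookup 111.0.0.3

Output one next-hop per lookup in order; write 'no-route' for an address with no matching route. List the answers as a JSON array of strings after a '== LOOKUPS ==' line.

Process each operation:
  add 191.232.51.192/26 -> H6 at depth 26
  - 191.232.51.192/26 clear@26
  add 184.0.0.0/5 -> H1 at depth 5
  add 0.0.0.0/0 -> H7 at depth 0
  Q 184.0.19.116: descend 10111 ; hops seen [H7,H1] ; pick H1
  Q 184.40.208.14: descend 10111 ; hops seen [H7,H1] ; pick H1
  add 111.205.39.122/32 -> H1 at depth 32
  add 191.232.0.0/16 -> H1 at depth 16
  Q 111.205.39.122: descend 01101111110011010010011101111010 ; hops seen [H7,H1] ; pick H1
  Q 111.221.39.122: descend 01101111110 ; hops seen [H7] ; pick H7
  Q 184.15.47.128: descend 10111 ; hops seen [H7,H1] ; pick H1
  add 111.205.0.0/16 -> H2 at depth 16
  Q 191.232.0.0: descend 101111111110100000 ; hops seen [H7,H1,H1] ; pick H1
  Q 191.232.78.218: descend 10111111111010000 ; hops seen [H7,H1,H1] ; pick H1
  add 111.205.0.0/16 -> H6 at depth 16
  add 111.205.0.0/16 -> H3 at depth 16
  add 0.0.0.0/0 -> H0 at depth 0
  Q 111.205.0.26: descend 011011111100110100 ; hops seen [H0,H3] ; pick H3
  add 111.0.0.0/8 -> H0 at depth 8
  Q 111.205.0.105: descend 011011111100110100 ; hops seen [H0,H0,H3] ; pick H3
  Q 185.110.251.39: descend 10111 ; hops seen [H0,H1] ; pick H1
  Q 111.205.39.122: descend 01101111110011010010011101111010 ; hops seen [H0,H0,H3,H1] ; pick H1
  add 111.205.39.122/32 -> H3 at depth 32
  Q 111.0.0.3: descend 01101111 ; hops seen [H0,H0] ; pick H0

== LOOKUPS ==
["H1","H1","H1","H7","H1","H1","H1","H3","H3","H1","H1","H0"]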